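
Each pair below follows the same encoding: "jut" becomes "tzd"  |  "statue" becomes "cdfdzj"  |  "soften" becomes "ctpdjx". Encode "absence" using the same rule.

The shift depends on letter class: consonant j→t is +10, but vowel u→z is +5. Two shifts are in play — +5 for a/e/i/o/u, +10 for every other letter.
For absence: a(vowel)+5=f, b(cons)+10=l, s(cons)+10=c, e(vowel)+5=j, n(cons)+10=x, c(cons)+10=m, e(vowel)+5=j.

flcjxmj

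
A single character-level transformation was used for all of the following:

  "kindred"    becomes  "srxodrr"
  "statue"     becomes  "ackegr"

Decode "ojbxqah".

In kindred: k→s is +8, i→r is +9, n→x is +10, d→o is +11 — the shift increases by 1 each position. Letter i (0-indexed) is shifted by i+8, so successive shifts are 8, 9, 10, ….
Decoding ojbxqah: o−8=g, j−9=a, b−10=r, x−11=m, q−12=e, a−13=n, h−14=t.

garment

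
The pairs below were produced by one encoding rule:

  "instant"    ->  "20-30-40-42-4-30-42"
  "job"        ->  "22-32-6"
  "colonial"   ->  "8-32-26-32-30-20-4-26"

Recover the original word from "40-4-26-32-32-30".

saloon

With a=1..z=26, the number is 2·pos + 2.
Decoding 40-4-26-32-32-30: 40→(40−2)÷2=19=s, 4→(4−2)÷2=1=a, 26→(26−2)÷2=12=l, 32→(32−2)÷2=15=o, 32→(32−2)÷2=15=o, 30→(30−2)÷2=14=n.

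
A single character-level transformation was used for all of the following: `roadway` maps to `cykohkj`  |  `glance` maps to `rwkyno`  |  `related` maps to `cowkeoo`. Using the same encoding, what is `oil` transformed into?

The shift depends on letter class: consonant r→c is +11, but vowel o→y is +10. The rule splits by letter class: vowels +10, consonants +11.
Applying it to oil: o(vowel)+10=y, i(vowel)+10=s, l(cons)+11=w.

ysw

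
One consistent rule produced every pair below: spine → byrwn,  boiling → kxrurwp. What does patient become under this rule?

Compare letters: s→b is +9, p→y is +9, i→r is +9 — a constant shift. This is a Caesar cipher with shift 9.
On patient: p+9=y, a+9=j, t+9=c, i+9=r, e+9=n, n+9=w, t+9=c.

yjcrnwc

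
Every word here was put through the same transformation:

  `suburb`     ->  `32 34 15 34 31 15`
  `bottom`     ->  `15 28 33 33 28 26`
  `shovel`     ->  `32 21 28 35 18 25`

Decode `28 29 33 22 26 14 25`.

optimal

The number is (letter's place in the alphabet, a=1) + 13.
Decoding 28 29 33 22 26 14 25: 28→(28−13)÷1=15=o, 29→(29−13)÷1=16=p, 33→(33−13)÷1=20=t, 22→(22−13)÷1=9=i, 26→(26−13)÷1=13=m, 14→(14−13)÷1=1=a, 25→(25−13)÷1=12=l.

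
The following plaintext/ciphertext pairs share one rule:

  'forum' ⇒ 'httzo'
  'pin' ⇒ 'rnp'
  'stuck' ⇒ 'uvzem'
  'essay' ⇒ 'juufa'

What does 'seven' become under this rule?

The shift depends on letter class: consonant f→h is +2, but vowel o→t is +5. Two shifts are in play — +5 for a/e/i/o/u, +2 for every other letter.
Applying it to seven: s(cons)+2=u, e(vowel)+5=j, v(cons)+2=x, e(vowel)+5=j, n(cons)+2=p.

ujxjp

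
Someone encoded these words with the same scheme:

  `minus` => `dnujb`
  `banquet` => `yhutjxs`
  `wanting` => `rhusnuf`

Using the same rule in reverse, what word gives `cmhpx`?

Each letter's alphabet position (a=0..z=25) is mapped through 17·x+7 mod 26 — an affine cipher.
Decoding cmhpx: c(2)→23·(2−7)≡15=p; m(12)→23·(12−7)≡11=l; h(7)→23·(7−7)≡0=a; p(15)→23·(15−7)≡2=c; x(23)→23·(23−7)≡4=e (all mod 26).

place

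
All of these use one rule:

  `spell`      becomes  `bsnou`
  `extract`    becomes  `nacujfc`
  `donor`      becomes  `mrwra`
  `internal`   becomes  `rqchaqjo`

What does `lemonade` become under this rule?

Shifts by position in spell: pos 0: s→b (+9), pos 1: p→s (+3), pos 2: e→n (+9), pos 3: l→o (+3) — repeating every 2. It's a Vigenère-style cipher with numeric key [9,3]: position i shifts by key[i mod 2].
For lemonade: l+9=u, e+3=h, m+9=v, o+3=r, n+9=w, a+3=d, d+9=m, e+3=h.

uhvrwdmh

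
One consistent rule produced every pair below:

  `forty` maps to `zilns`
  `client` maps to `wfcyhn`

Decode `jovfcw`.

Compare letters: f→z is +20, o→i is +20, r→l is +20 — a constant shift. Each letter is shifted forward by 20 in the alphabet (a Caesar shift of +20).
Reversing it on jovfcw: j−20=p, o−20=u, v−20=b, f−20=l, c−20=i, w−20=c.

public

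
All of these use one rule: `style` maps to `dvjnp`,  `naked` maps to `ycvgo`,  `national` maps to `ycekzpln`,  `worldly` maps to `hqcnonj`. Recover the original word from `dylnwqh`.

swallow

Shifts by position in style: pos 0: s→d (+11), pos 1: t→v (+2), pos 2: y→j (+11), pos 3: l→n (+2) — repeating every 2. The shifts repeat in a cycle of length 2: positions 0,1,… shift by +11, +2, then the pattern repeats.
Reversing it on dylnwqh: d−11=s, y−2=w, l−11=a, n−2=l, w−11=l, q−2=o, h−11=w.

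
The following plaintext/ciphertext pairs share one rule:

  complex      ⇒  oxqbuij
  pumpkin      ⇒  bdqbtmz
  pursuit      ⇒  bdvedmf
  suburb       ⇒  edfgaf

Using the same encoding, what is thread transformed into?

fqvqjh

It's a Vigenère-style cipher with numeric key [12,9,4]: position i shifts by key[i mod 3].
Applying it to thread: t+12=f, h+9=q, r+4=v, e+12=q, a+9=j, d+4=h.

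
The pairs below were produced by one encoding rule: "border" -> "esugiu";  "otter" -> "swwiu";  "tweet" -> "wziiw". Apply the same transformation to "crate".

fuewi

The shift depends on letter class: consonant b→e is +3, but vowel o→s is +4. Two shifts are in play — +4 for a/e/i/o/u, +3 for every other letter.
For crate: c(cons)+3=f, r(cons)+3=u, a(vowel)+4=e, t(cons)+3=w, e(vowel)+4=i.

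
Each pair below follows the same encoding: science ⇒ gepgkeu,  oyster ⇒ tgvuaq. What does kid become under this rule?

The output letters match the input read backwards, each shifted +2: science reversed is ecneics. Two steps: reverse the string, then apply a Caesar shift of +2.
For kid: reverse → dik; then shift: d+2=f, i+2=k, k+2=m.

fkm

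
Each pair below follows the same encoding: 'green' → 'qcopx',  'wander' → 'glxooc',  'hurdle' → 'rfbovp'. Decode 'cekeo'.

state

Shifts by position in green: pos 0: g→q (+10), pos 1: r→c (+11), pos 2: e→o (+10), pos 3: e→p (+11) — repeating every 2. A repeating key of period 2 is used — shifts +10, +11 over and over.
Reversing it on cekeo: c−10=s, e−11=t, k−10=a, e−11=t, o−10=e.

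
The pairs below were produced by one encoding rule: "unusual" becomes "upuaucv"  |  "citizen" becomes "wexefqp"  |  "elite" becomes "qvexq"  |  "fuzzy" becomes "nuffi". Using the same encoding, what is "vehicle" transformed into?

Treating letters as 0–25, the rule is x ↦ 23x + 2 (mod 26).
Applying it to vehicle: v(21)→23·21+2≡17=r; e(4)→23·4+2≡16=q; h(7)→23·7+2≡7=h; i(8)→23·8+2≡4=e; c(2)→23·2+2≡22=w; l(11)→23·11+2≡21=v; e(4)→23·4+2≡16=q (all mod 26).

rqhewvq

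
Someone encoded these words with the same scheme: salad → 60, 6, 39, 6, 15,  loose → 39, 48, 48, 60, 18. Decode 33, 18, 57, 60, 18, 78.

jersey

s(#19)→60 and a(#1)→6: differences scale by 3, so n = 3·pos + 3. The formula is n = 3×(alphabet index, a=1) + 3.
Decoding 33, 18, 57, 60, 18, 78: 33→(33−3)÷3=10=j, 18→(18−3)÷3=5=e, 57→(57−3)÷3=18=r, 60→(60−3)÷3=19=s, 18→(18−3)÷3=5=e, 78→(78−3)÷3=25=y.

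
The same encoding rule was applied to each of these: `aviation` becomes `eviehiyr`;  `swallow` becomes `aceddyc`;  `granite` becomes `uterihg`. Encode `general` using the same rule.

ugrgted

Treating letters as 0–25, the rule is x ↦ 7x + 4 (mod 26).
For general: g(6)→7·6+4≡20=u; e(4)→7·4+4≡6=g; n(13)→7·13+4≡17=r; e(4)→7·4+4≡6=g; r(17)→7·17+4≡19=t; a(0)→7·0+4≡4=e; l(11)→7·11+4≡3=d (all mod 26).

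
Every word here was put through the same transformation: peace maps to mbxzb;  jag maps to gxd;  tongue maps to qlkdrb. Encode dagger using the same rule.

Compare letters: p→m is +23, e→b is +23, a→x is +23 — a constant shift. This is a Caesar cipher with shift 23.
On dagger: d+23=a, a+23=x, g+23=d, g+23=d, e+23=b, r+23=o.

axddbo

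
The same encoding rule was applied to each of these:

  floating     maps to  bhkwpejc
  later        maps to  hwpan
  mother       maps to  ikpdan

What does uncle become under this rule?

qjyha

Every letter moves 22 places later in the alphabet, wrapping around z→a.
Applying it to uncle: u+22=q, n+22=j, c+22=y, l+22=h, e+22=a.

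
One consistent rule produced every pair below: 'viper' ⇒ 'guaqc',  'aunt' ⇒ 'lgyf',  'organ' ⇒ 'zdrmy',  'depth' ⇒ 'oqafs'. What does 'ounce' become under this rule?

zgyop

Shifts by position in viper: pos 0: v→g (+11), pos 1: i→u (+12), pos 2: p→a (+11), pos 3: e→q (+12) — repeating every 2. It's a Vigenère-style cipher with numeric key [11,12]: position i shifts by key[i mod 2].
For ounce: o+11=z, u+12=g, n+11=y, c+12=o, e+11=p.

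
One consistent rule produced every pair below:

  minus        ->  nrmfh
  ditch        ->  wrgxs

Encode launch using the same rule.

This is the alphabet-reversal cipher (Atbash): a becomes z, b becomes y, etc.
On launch: l↔o, a↔z, u↔f, n↔m, c↔x, h↔s.

ozfmxs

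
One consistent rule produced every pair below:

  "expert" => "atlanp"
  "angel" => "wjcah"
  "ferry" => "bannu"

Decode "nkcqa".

Every letter moves 22 places later in the alphabet, wrapping around z→a.
Reversing it on nkcqa: n−22=r, k−22=o, c−22=g, q−22=u, a−22=e.

rogue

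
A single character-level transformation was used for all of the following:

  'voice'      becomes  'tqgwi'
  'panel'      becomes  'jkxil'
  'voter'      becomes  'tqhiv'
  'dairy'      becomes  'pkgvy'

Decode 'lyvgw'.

lyric

v(21)→t(19) and o(14)→q(16) fit y≡19x+10 (mod 26); the inverse of 19 mod 26 is 11. Treating letters as 0–25, the rule is x ↦ 19x + 10 (mod 26).
Reversing it on lyvgw: l(11)→11·(11−10)≡11=l; y(24)→11·(24−10)≡24=y; v(21)→11·(21−10)≡17=r; g(6)→11·(6−10)≡8=i; w(22)→11·(22−10)≡2=c (all mod 26).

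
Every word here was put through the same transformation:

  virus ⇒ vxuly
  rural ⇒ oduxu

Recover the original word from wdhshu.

The output letters match the input read backwards, each shifted +3: virus reversed is suriv. The word is reversed, then every letter is shifted forward by 3.
Undoing it on wdhshu: shift back: w−3=t, d−3=a, h−3=e, s−3=p, h−3=e, u−3=r → taeper; then reverse → repeat.

repeat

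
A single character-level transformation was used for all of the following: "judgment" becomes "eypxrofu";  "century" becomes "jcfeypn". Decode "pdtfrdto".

disguise

Two steps: reverse the string, then apply a Caesar shift of +11.
Reversing it on pdtfrdto: shift back: p−11=e, d−11=s, t−11=i, f−11=u, r−11=g, d−11=s, t−11=i, o−11=d → esiugsid; then reverse → disguise.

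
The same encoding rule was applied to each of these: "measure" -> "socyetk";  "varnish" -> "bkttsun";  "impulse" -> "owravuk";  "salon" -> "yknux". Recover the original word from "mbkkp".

Shifts by position in measure: pos 0: m→s (+6), pos 1: e→o (+10), pos 2: a→c (+2), pos 3: s→y (+6), pos 4: u→e (+10), pos 5: r→t (+2) — repeating every 3. A repeating key of period 3 is used — shifts +6, +10, +2 over and over.
Undoing it on mbkkp: m−6=g, b−10=r, k−2=i, k−6=e, p−10=f.

grief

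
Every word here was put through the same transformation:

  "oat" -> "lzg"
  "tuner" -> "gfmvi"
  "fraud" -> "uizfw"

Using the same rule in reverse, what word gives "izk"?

rap

Letters are reflected about the middle of the alphabet (position → 25−position): Atbash.
Decoding izk: i↔r, z↔a, k↔p.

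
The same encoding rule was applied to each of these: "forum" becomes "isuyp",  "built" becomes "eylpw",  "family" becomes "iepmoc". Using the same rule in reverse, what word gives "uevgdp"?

rascal

Shifts by position in forum: pos 0: f→i (+3), pos 1: o→s (+4), pos 2: r→u (+3), pos 3: u→y (+4) — repeating every 2. A repeating key of period 2 is used — shifts +3, +4 over and over.
Reversing it on uevgdp: u−3=r, e−4=a, v−3=s, g−4=c, d−3=a, p−4=l.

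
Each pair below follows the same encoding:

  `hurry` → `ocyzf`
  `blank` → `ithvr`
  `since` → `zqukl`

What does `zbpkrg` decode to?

Shifts by position in hurry: pos 0: h→o (+7), pos 1: u→c (+8), pos 2: r→y (+7), pos 3: r→z (+8) — repeating every 2. The shifts repeat in a cycle of length 2: positions 0,1,… shift by +7, +8, then the pattern repeats.
Undoing it on zbpkrg: z−7=s, b−8=t, p−7=i, k−8=c, r−7=k, g−8=y.

sticky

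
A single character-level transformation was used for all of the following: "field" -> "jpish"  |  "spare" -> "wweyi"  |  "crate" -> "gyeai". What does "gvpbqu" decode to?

column

Shifts by position in field: pos 0: f→j (+4), pos 1: i→p (+7), pos 2: e→i (+4), pos 3: l→s (+7) — repeating every 2. A repeating key of period 2 is used — shifts +4, +7 over and over.
Reversing it on gvpbqu: g−4=c, v−7=o, p−4=l, b−7=u, q−4=m, u−7=n.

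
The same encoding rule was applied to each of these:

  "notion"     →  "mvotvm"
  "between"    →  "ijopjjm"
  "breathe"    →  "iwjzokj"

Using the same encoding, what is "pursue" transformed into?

exwfxj

n(13)→m(12) and o(14)→v(21) fit y≡9x+25 (mod 26); the inverse of 9 mod 26 is 3. Each letter's alphabet position (a=0..z=25) is mapped through 9·x+25 mod 26 — an affine cipher.
Applying it to pursue: p(15)→9·15+25≡4=e; u(20)→9·20+25≡23=x; r(17)→9·17+25≡22=w; s(18)→9·18+25≡5=f; u(20)→9·20+25≡23=x; e(4)→9·4+25≡9=j (all mod 26).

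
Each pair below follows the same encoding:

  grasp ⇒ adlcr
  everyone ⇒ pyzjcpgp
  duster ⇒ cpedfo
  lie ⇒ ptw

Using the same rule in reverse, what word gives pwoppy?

needle

The output letters match the input read backwards, each shifted +11: grasp reversed is psarg. The word is reversed, then every letter is shifted forward by 11.
Undoing it on pwoppy: shift back: p−11=e, w−11=l, o−11=d, p−11=e, p−11=e, y−11=n → eldeen; then reverse → needle.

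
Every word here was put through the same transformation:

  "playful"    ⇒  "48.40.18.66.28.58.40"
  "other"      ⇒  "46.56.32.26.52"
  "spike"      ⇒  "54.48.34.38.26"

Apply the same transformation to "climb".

22.40.34.42.20

p(#16)→48 and l(#12)→40: differences scale by 2, so n = 2·pos + 16. The formula is n = 2×(alphabet index, a=1) + 16.
For climb: c=3→22, l=12→40, i=9→34, m=13→42, b=2→20.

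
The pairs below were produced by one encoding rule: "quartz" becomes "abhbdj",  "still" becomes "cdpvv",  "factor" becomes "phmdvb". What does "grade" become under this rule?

qbhnl

The shift depends on letter class: consonant q→a is +10, but vowel u→b is +7. Two shifts are in play — +7 for a/e/i/o/u, +10 for every other letter.
Applying it to grade: g(cons)+10=q, r(cons)+10=b, a(vowel)+7=h, d(cons)+10=n, e(vowel)+7=l.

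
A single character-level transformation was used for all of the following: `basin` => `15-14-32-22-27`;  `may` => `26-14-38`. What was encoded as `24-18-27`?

ken

The number is (letter's place in the alphabet, a=1) + 13.
Decoding 24-18-27: 24→(24−13)÷1=11=k, 18→(18−13)÷1=5=e, 27→(27−13)÷1=14=n.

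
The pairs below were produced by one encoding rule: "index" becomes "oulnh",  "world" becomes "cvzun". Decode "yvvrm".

Letter i (0-indexed) is shifted by i+6, so successive shifts are 6, 7, 8, ….
Reversing it on yvvrm: y−6=s, v−7=o, v−8=n, r−9=i, m−10=c.

sonic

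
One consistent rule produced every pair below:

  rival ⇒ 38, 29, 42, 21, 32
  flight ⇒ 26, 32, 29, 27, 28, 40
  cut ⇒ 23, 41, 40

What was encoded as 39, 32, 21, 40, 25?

Each letter is replaced by its alphabet position (a=1..z=26) + 20.
Undoing it on 39, 32, 21, 40, 25: 39→(39−20)÷1=19=s, 32→(32−20)÷1=12=l, 21→(21−20)÷1=1=a, 40→(40−20)÷1=20=t, 25→(25−20)÷1=5=e.

slate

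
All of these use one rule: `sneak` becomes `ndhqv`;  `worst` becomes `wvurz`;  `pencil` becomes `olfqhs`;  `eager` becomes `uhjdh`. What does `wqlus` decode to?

print

The output letters match the input read backwards, each shifted +3: sneak reversed is kaens. Two steps: reverse the string, then apply a Caesar shift of +3.
Decoding wqlus: shift back: w−3=t, q−3=n, l−3=i, u−3=r, s−3=p → tnirp; then reverse → print.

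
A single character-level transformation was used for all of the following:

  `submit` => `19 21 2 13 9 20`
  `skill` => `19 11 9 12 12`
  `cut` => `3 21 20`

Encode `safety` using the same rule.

19 1 6 5 20 25

s is letter #19 and maps to 19: an offset of 0. Each letter is replaced by its alphabet position (a=1, b=2, …, z=26).
On safety: s=19→19, a=1→1, f=6→6, e=5→5, t=20→20, y=25→25.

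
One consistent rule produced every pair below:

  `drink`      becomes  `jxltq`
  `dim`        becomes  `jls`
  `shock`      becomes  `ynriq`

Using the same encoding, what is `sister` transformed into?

ylyzhx

The shift depends on letter class: consonant d→j is +6, but vowel i→l is +3. Two shifts are in play — +3 for a/e/i/o/u, +6 for every other letter.
Applying it to sister: s(cons)+6=y, i(vowel)+3=l, s(cons)+6=y, t(cons)+6=z, e(vowel)+3=h, r(cons)+6=x.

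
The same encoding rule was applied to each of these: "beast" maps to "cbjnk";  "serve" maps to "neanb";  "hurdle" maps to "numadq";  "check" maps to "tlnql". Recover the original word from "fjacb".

straw

Read the word backwards and shift each letter +9.
Decoding fjacb: shift back: f−9=w, j−9=a, a−9=r, c−9=t, b−9=s → warts; then reverse → straw.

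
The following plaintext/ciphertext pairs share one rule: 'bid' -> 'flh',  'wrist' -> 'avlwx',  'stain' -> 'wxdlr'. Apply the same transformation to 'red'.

The shift depends on letter class: consonant b→f is +4, but vowel i→l is +3. The rule splits by letter class: vowels +3, consonants +4.
For red: r(cons)+4=v, e(vowel)+3=h, d(cons)+4=h.

vhh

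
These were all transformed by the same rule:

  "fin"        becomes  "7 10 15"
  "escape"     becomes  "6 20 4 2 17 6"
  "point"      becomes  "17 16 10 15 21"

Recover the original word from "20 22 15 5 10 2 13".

sundial

Letters become their 1-based position plus 1 (so a→2, b→3, …).
Undoing it on 20 22 15 5 10 2 13: 20→(20−1)÷1=19=s, 22→(22−1)÷1=21=u, 15→(15−1)÷1=14=n, 5→(5−1)÷1=4=d, 10→(10−1)÷1=9=i, 2→(2−1)÷1=1=a, 13→(13−1)÷1=12=l.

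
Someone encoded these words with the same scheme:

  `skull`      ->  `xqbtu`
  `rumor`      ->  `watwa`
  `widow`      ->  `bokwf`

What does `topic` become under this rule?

yuwql

Each letter shifts forward by (position + 5), i.e. 5, 6, 7, … — the shift grows by one for each successive letter.
For topic: t+5=y, o+6=u, p+7=w, i+8=q, c+9=l.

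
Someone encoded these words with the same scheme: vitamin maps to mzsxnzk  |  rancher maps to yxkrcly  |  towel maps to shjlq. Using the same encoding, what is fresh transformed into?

iylvc

Each letter's alphabet position (a=0..z=25) is mapped through 23·x+23 mod 26 — an affine cipher.
On fresh: f(5)→23·5+23≡8=i; r(17)→23·17+23≡24=y; e(4)→23·4+23≡11=l; s(18)→23·18+23≡21=v; h(7)→23·7+23≡2=c (all mod 26).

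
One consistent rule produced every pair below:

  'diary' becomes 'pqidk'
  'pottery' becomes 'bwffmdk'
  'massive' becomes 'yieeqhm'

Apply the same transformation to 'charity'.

otidqfk

Two shifts are in play — +8 for a/e/i/o/u, +12 for every other letter.
Applying it to charity: c(cons)+12=o, h(cons)+12=t, a(vowel)+8=i, r(cons)+12=d, i(vowel)+8=q, t(cons)+12=f, y(cons)+12=k.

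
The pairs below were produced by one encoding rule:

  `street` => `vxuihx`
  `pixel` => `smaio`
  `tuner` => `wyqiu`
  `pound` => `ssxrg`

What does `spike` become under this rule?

vtloh

A repeating key of period 2 is used — shifts +3, +4 over and over.
Applying it to spike: s+3=v, p+4=t, i+3=l, k+4=o, e+3=h.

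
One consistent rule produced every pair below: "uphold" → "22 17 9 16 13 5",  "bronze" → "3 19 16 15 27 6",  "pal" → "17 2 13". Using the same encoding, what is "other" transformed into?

16 21 9 6 19

u is letter #21 and maps to 22: an offset of 1. The number is (letter's place in the alphabet, a=1) + 1.
On other: o=15→16, t=20→21, h=8→9, e=5→6, r=18→19.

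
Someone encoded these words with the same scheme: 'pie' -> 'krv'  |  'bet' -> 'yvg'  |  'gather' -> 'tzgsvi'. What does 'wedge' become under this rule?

Each pair mirrors across the alphabet (p↔k, i↔r, e↔v): positions sum to 25. This is the alphabet-reversal cipher (Atbash): a becomes z, b becomes y, etc.
On wedge: w↔d, e↔v, d↔w, g↔t, e↔v.

dvwtv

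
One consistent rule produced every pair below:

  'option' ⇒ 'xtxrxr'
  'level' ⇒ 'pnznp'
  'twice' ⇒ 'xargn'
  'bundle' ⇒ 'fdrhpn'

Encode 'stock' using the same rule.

The rule splits by letter class: vowels +9, consonants +4.
On stock: s(cons)+4=w, t(cons)+4=x, o(vowel)+9=x, c(cons)+4=g, k(cons)+4=o.

wxxgo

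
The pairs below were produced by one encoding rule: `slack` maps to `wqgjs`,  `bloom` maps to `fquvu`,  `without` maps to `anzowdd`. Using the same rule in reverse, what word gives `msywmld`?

In slack: s→w is +4, l→q is +5, a→g is +6, c→j is +7 — the shift increases by 1 each position. Each letter shifts forward by (position + 4), i.e. 4, 5, 6, … — the shift grows by one for each successive letter.
Decoding msywmld: m−4=i, s−5=n, y−6=s, w−7=p, m−8=e, l−9=c, d−10=t.

inspect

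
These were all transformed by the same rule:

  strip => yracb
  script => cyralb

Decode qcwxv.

month

The output letters match the input read backwards, each shifted +9: strip reversed is pirts. Read the word backwards and shift each letter +9.
Reversing it on qcwxv: shift back: q−9=h, c−9=t, w−9=n, x−9=o, v−9=m → htnom; then reverse → month.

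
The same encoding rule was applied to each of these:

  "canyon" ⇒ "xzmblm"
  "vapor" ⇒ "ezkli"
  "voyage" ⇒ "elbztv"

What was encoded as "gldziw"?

toward

Each pair mirrors across the alphabet (c↔x, a↔z, n↔m): positions sum to 25. This is the alphabet-reversal cipher (Atbash): a becomes z, b becomes y, etc.
Undoing it on gldziw: g↔t, l↔o, d↔w, z↔a, i↔r, w↔d.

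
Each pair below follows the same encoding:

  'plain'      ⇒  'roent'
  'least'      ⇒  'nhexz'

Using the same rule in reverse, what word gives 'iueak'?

grave

In plain: p→r is +2, l→o is +3, a→e is +4, i→n is +5 — the shift increases by 1 each position. Each letter shifts forward by (position + 2), i.e. 2, 3, 4, … — the shift grows by one for each successive letter.
Undoing it on iueak: i−2=g, u−3=r, e−4=a, a−5=v, k−6=e.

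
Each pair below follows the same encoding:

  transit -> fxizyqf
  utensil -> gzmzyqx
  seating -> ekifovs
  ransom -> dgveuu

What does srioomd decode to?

Shifts by position in transit: pos 0: t→f (+12), pos 1: r→x (+6), pos 2: a→i (+8), pos 3: n→z (+12), pos 4: s→y (+6), pos 5: i→q (+8) — repeating every 3. It's a Vigenère-style cipher with numeric key [12,6,8]: position i shifts by key[i mod 3].
Reversing it on srioomd: s−12=g, r−6=l, i−8=a, o−12=c, o−6=i, m−8=e, d−12=r.

glacier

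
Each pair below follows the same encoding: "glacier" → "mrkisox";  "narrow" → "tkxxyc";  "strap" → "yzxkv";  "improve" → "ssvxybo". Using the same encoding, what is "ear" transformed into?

The shift depends on letter class: consonant g→m is +6, but vowel a→k is +10. Vowels shift forward by 10 and consonants shift forward by 6.
Applying it to ear: e(vowel)+10=o, a(vowel)+10=k, r(cons)+6=x.

okx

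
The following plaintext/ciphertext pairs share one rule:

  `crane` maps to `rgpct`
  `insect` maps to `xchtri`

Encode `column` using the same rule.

rdajbc

Compare letters: c→r is +15, r→g is +15, a→p is +15 — a constant shift. Each letter is shifted forward by 15 in the alphabet (a Caesar shift of +15).
For column: c+15=r, o+15=d, l+15=a, u+15=j, m+15=b, n+15=c.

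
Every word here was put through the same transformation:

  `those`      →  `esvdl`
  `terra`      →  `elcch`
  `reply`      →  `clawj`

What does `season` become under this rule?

dlhdvy

The shift depends on letter class: consonant t→e is +11, but vowel o→v is +7. Two shifts are in play — +7 for a/e/i/o/u, +11 for every other letter.
For season: s(cons)+11=d, e(vowel)+7=l, a(vowel)+7=h, s(cons)+11=d, o(vowel)+7=v, n(cons)+11=y.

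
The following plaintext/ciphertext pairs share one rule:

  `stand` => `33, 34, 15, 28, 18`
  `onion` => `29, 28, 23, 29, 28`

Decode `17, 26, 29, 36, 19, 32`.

clover

s is letter #19 and maps to 33: an offset of 14. The number is (letter's place in the alphabet, a=1) + 14.
Decoding 17, 26, 29, 36, 19, 32: 17→(17−14)÷1=3=c, 26→(26−14)÷1=12=l, 29→(29−14)÷1=15=o, 36→(36−14)÷1=22=v, 19→(19−14)÷1=5=e, 32→(32−14)÷1=18=r.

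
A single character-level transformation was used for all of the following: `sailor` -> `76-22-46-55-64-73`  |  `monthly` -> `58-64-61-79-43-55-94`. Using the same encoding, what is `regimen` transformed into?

s(#19)→76 and a(#1)→22: differences scale by 3, so n = 3·pos + 19. With a=1..z=26, the number is 3·pos + 19.
Applying it to regimen: r=18→73, e=5→34, g=7→40, i=9→46, m=13→58, e=5→34, n=14→61.

73-34-40-46-58-34-61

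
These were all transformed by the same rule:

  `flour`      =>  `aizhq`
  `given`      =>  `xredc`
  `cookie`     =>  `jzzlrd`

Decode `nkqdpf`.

This is an affine cipher: with a=0,…,z=25, each position x becomes (23x+15) mod 26.
Decoding nkqdpf: n(13)→17·(13−15)≡18=s; k(10)→17·(10−15)≡19=t; q(16)→17·(16−15)≡17=r; d(3)→17·(3−15)≡4=e; p(15)→17·(15−15)≡0=a; f(5)→17·(5−15)≡12=m (all mod 26).

stream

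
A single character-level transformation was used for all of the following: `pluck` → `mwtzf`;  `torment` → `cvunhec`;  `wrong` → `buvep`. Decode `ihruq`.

beard

p(15)→m(12) and l(11)→w(22) fit y≡17x+17 (mod 26); the inverse of 17 mod 26 is 23. Treating letters as 0–25, the rule is x ↦ 17x + 17 (mod 26).
Undoing it on ihruq: i(8)→23·(8−17)≡1=b; h(7)→23·(7−17)≡4=e; r(17)→23·(17−17)≡0=a; u(20)→23·(20−17)≡17=r; q(16)→23·(16−17)≡3=d (all mod 26).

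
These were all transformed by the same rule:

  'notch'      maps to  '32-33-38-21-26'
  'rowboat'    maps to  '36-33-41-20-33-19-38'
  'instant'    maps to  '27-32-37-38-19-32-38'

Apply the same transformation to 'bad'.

n is letter #14 and maps to 32: an offset of 18. The number is (letter's place in the alphabet, a=1) + 18.
Applying it to bad: b=2→20, a=1→19, d=4→22.

20-19-22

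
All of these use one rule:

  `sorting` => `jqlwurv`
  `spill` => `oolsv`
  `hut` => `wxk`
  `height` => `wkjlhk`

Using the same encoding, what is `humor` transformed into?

Two steps: reverse the string, then apply a Caesar shift of +3.
On humor: reverse → romuh; then shift: r+3=u, o+3=r, m+3=p, u+3=x, h+3=k.

urpxk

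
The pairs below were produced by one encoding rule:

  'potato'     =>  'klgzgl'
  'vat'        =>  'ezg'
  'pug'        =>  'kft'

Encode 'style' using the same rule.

This is the alphabet-reversal cipher (Atbash): a becomes z, b becomes y, etc.
For style: s↔h, t↔g, y↔b, l↔o, e↔v.

hgbov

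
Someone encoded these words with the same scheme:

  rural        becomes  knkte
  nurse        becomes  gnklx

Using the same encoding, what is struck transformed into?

lmknvd

Compare letters: r→k is +19, u→n is +19, r→k is +19 — a constant shift. Every letter moves 19 places later in the alphabet, wrapping around z→a.
Applying it to struck: s+19=l, t+19=m, r+19=k, u+19=n, c+19=v, k+19=d.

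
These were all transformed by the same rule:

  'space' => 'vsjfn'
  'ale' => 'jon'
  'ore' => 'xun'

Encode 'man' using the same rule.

The shift depends on letter class: consonant s→v is +3, but vowel a→j is +9. Two shifts are in play — +9 for a/e/i/o/u, +3 for every other letter.
For man: m(cons)+3=p, a(vowel)+9=j, n(cons)+3=q.

pjq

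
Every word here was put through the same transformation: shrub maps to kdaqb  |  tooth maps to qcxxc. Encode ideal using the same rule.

The output letters match the input read backwards, each shifted +9: shrub reversed is burhs. Two steps: reverse the string, then apply a Caesar shift of +9.
For ideal: reverse → laedi; then shift: l+9=u, a+9=j, e+9=n, d+9=m, i+9=r.

ujnmr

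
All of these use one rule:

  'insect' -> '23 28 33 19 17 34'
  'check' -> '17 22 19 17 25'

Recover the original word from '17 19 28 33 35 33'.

Letters become their 1-based position plus 14 (so a→15, b→16, …).
Undoing it on 17 19 28 33 35 33: 17→(17−14)÷1=3=c, 19→(19−14)÷1=5=e, 28→(28−14)÷1=14=n, 33→(33−14)÷1=19=s, 35→(35−14)÷1=21=u, 33→(33−14)÷1=19=s.

census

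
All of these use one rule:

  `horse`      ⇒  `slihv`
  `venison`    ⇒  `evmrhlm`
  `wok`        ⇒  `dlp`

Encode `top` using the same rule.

glk

Each pair mirrors across the alphabet (h↔s, o↔l, r↔i): positions sum to 25. This is the alphabet-reversal cipher (Atbash): a becomes z, b becomes y, etc.
Applying it to top: t↔g, o↔l, p↔k.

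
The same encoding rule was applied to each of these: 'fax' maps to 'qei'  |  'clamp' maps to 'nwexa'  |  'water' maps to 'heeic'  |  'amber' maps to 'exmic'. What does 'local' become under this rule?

The shift depends on letter class: consonant f→q is +11, but vowel a→e is +4. Vowels shift forward by 4 and consonants shift forward by 11.
For local: l(cons)+11=w, o(vowel)+4=s, c(cons)+11=n, a(vowel)+4=e, l(cons)+11=w.

wsnew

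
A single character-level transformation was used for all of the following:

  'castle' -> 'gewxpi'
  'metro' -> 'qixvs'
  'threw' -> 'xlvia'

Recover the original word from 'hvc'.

dry

Compare letters: c→g is +4, a→e is +4, s→w is +4 — a constant shift. Each letter is shifted forward by 4 in the alphabet (a Caesar shift of +4).
Reversing it on hvc: h−4=d, v−4=r, c−4=y.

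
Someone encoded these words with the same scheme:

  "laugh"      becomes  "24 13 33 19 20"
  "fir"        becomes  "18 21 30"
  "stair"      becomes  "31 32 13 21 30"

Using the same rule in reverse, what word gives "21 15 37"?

icy

l is letter #12 and maps to 24: an offset of 12. Each letter is replaced by its alphabet position (a=1..z=26) + 12.
Decoding 21 15 37: 21→(21−12)÷1=9=i, 15→(15−12)÷1=3=c, 37→(37−12)÷1=25=y.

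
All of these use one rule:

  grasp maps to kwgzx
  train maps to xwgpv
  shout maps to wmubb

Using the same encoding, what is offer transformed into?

skllz

In grasp: g→k is +4, r→w is +5, a→g is +6, s→z is +7 — the shift increases by 1 each position. Letter i (0-indexed) is shifted by i+4, so successive shifts are 4, 5, 6, ….
For offer: o+4=s, f+5=k, f+6=l, e+7=l, r+8=z.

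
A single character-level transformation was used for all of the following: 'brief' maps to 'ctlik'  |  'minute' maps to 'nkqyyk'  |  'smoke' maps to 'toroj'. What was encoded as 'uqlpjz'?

toilet

In brief: b→c is +1, r→t is +2, i→l is +3, e→i is +4 — the shift increases by 1 each position. Each letter shifts forward by (position + 1), i.e. 1, 2, 3, … — the shift grows by one for each successive letter.
Undoing it on uqlpjz: u−1=t, q−2=o, l−3=i, p−4=l, j−5=e, z−6=t.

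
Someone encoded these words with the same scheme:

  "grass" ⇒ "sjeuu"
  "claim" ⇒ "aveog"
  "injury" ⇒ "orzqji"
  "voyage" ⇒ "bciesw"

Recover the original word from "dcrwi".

honey

g(6)→s(18) and r(17)→j(9) fit y≡11x+4 (mod 26); the inverse of 11 mod 26 is 19. Treating letters as 0–25, the rule is x ↦ 11x + 4 (mod 26).
Undoing it on dcrwi: d(3)→19·(3−4)≡7=h; c(2)→19·(2−4)≡14=o; r(17)→19·(17−4)≡13=n; w(22)→19·(22−4)≡4=e; i(8)→19·(8−4)≡24=y (all mod 26).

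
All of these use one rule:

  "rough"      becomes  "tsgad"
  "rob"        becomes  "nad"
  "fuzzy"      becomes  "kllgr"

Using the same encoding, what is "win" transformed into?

The output letters match the input read backwards, each shifted +12: rough reversed is hguor. Read the word backwards and shift each letter +12.
Applying it to win: reverse → niw; then shift: n+12=z, i+12=u, w+12=i.

zui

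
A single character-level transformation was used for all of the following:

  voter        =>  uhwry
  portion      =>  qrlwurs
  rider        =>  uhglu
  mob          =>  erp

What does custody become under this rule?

bgrwvxf

The output letters match the input read backwards, each shifted +3: voter reversed is retov. Read the word backwards and shift each letter +3.
On custody: reverse → ydotsuc; then shift: y+3=b, d+3=g, o+3=r, t+3=w, s+3=v, u+3=x, c+3=f.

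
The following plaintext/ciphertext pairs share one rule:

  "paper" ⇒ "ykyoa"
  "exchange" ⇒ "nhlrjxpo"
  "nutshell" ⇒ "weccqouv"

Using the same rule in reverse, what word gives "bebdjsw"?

The shifts repeat in a cycle of length 2: positions 0,1,… shift by +9, +10, then the pattern repeats.
Reversing it on bebdjsw: b−9=s, e−10=u, b−9=s, d−10=t, j−9=a, s−10=i, w−9=n.

sustain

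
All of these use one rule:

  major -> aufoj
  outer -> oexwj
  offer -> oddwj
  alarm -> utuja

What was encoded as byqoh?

m(12)→a(0) and a(0)→u(20) fit y≡7x+20 (mod 26); the inverse of 7 mod 26 is 15. This is an affine cipher: with a=0,…,z=25, each position x becomes (7x+20) mod 26.
Undoing it on byqoh: b(1)→15·(1−20)≡1=b; y(24)→15·(24−20)≡8=i; q(16)→15·(16−20)≡18=s; o(14)→15·(14−20)≡14=o; h(7)→15·(7−20)≡13=n (all mod 26).

bison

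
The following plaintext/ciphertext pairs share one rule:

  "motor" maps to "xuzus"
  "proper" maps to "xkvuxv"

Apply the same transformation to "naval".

The output letters match the input read backwards, each shifted +6: motor reversed is rotom. Read the word backwards and shift each letter +6.
For naval: reverse → lavan; then shift: l+6=r, a+6=g, v+6=b, a+6=g, n+6=t.

rgbgt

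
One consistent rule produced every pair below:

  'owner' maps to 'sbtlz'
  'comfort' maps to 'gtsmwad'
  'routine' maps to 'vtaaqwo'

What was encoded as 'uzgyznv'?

In owner: o→s is +4, w→b is +5, n→t is +6, e→l is +7 — the shift increases by 1 each position. Each letter shifts forward by (position + 4), i.e. 4, 5, 6, … — the shift grows by one for each successive letter.
Decoding uzgyznv: u−4=q, z−5=u, g−6=a, y−7=r, z−8=r, n−9=e, v−10=l.

quarrel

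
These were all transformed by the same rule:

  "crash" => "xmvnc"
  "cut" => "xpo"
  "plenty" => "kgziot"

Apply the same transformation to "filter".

Compare letters: c→x is +21, r→m is +21, a→v is +21 — a constant shift. It's a constant shift of +21 (ROT21).
Applying it to filter: f+21=a, i+21=d, l+21=g, t+21=o, e+21=z, r+21=m.

adgozm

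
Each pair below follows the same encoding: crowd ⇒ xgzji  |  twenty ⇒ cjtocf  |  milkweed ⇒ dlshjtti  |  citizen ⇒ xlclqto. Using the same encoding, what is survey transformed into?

rngytf

This is an affine cipher: with a=0,…,z=25, each position x becomes (11x+1) mod 26.
Applying it to survey: s(18)→11·18+1≡17=r; u(20)→11·20+1≡13=n; r(17)→11·17+1≡6=g; v(21)→11·21+1≡24=y; e(4)→11·4+1≡19=t; y(24)→11·24+1≡5=f (all mod 26).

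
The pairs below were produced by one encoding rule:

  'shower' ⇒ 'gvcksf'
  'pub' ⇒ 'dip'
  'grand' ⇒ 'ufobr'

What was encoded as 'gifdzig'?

surplus

Compare letters: s→g is +14, h→v is +14, o→c is +14 — a constant shift. Every letter moves 14 places later in the alphabet, wrapping around z→a.
Decoding gifdzig: g−14=s, i−14=u, f−14=r, d−14=p, z−14=l, i−14=u, g−14=s.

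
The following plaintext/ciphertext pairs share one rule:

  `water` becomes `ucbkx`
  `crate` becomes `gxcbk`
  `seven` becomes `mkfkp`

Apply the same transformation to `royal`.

xeycl

w(22)→u(20) and a(0)→c(2) fit y≡15x+2 (mod 26); the inverse of 15 mod 26 is 7. Treating letters as 0–25, the rule is x ↦ 15x + 2 (mod 26).
On royal: r(17)→15·17+2≡23=x; o(14)→15·14+2≡4=e; y(24)→15·24+2≡24=y; a(0)→15·0+2≡2=c; l(11)→15·11+2≡11=l (all mod 26).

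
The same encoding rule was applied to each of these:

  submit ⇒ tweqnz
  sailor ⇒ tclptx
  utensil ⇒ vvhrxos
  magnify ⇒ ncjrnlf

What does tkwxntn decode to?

In submit: s→t is +1, u→w is +2, b→e is +3, m→q is +4 — the shift increases by 1 each position. Each letter shifts forward by (position + 1), i.e. 1, 2, 3, … — the shift grows by one for each successive letter.
Reversing it on tkwxntn: t−1=s, k−2=i, w−3=t, x−4=t, n−5=i, t−6=n, n−7=g.

sitting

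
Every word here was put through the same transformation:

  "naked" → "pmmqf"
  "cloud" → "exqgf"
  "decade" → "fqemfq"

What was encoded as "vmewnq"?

Shifts by position in naked: pos 0: n→p (+2), pos 1: a→m (+12), pos 2: k→m (+2), pos 3: e→q (+12) — repeating every 2. It's a Vigenère-style cipher with numeric key [2,12]: position i shifts by key[i mod 2].
Decoding vmewnq: v−2=t, m−12=a, e−2=c, w−12=k, n−2=l, q−12=e.

tackle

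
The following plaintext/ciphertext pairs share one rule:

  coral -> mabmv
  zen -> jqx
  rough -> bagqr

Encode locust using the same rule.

Two shifts are in play — +12 for a/e/i/o/u, +10 for every other letter.
Applying it to locust: l(cons)+10=v, o(vowel)+12=a, c(cons)+10=m, u(vowel)+12=g, s(cons)+10=c, t(cons)+10=d.

vamgcd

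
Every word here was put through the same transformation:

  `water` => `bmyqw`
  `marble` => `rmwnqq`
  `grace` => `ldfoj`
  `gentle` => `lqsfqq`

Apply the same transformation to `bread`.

Shifts by position in water: pos 0: w→b (+5), pos 1: a→m (+12), pos 2: t→y (+5), pos 3: e→q (+12) — repeating every 2. It's a Vigenère-style cipher with numeric key [5,12]: position i shifts by key[i mod 2].
Applying it to bread: b+5=g, r+12=d, e+5=j, a+12=m, d+5=i.

gdjmi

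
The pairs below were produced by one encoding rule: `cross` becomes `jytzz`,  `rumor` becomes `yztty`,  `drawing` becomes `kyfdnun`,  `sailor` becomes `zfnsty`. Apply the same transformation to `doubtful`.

ktziamzs

The shift depends on letter class: consonant c→j is +7, but vowel o→t is +5. Two shifts are in play — +5 for a/e/i/o/u, +7 for every other letter.
For doubtful: d(cons)+7=k, o(vowel)+5=t, u(vowel)+5=z, b(cons)+7=i, t(cons)+7=a, f(cons)+7=m, u(vowel)+5=z, l(cons)+7=s.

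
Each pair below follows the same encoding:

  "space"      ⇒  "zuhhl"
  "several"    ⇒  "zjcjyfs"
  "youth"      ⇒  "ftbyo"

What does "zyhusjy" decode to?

It's a Vigenère-style cipher with numeric key [7,5]: position i shifts by key[i mod 2].
Decoding zyhusjy: z−7=s, y−5=t, h−7=a, u−5=p, s−7=l, j−5=e, y−7=r.

stapler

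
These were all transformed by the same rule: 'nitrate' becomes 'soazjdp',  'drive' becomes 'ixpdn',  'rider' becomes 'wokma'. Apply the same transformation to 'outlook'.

In nitrate: n→s is +5, i→o is +6, t→a is +7, r→z is +8 — the shift increases by 1 each position. The shift increases by 1 at each position, starting from +5: 5, 6, 7, ….
On outlook: o+5=t, u+6=a, t+7=a, l+8=t, o+9=x, o+10=y, k+11=v.

taatxyv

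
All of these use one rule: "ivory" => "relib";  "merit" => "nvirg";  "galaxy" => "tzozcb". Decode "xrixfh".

Letters are reflected about the middle of the alphabet (position → 25−position): Atbash.
Undoing it on xrixfh: x↔c, r↔i, i↔r, x↔c, f↔u, h↔s.

circus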